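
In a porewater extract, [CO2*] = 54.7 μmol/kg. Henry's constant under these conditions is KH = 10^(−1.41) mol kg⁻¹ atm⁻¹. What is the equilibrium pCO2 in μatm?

KH = 10^(−1.41) = 3.890×10^-2 mol kg⁻¹ atm⁻¹
pCO2 = [CO2*]/KH = 54.7×10^-6 / 3.890×10^-2 = 1.41×10^-3 atm = 1410 μatm

pCO2 = 1410 μatm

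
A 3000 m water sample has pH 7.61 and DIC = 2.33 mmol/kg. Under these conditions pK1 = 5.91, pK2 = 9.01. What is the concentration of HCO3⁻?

[HCO3⁻] = 2.20 mmol/kg

α₁ = 1 / (1 + [H⁺]/K1 + K2/[H⁺]) = 1 / (1 + 10^-1.70 + 10^-1.40)
   = 1 / (1 + 0.019953 + 0.039811) = 1/1.0598 = 0.9436
[HCO3⁻] = α₁ × DIC = 0.9436 × 2.33 = 2.20 mmol/kg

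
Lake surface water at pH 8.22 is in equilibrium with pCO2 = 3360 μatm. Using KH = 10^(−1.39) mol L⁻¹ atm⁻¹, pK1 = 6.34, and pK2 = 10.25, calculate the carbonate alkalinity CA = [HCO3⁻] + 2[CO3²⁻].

CA = 10.6 mmol/L

[CO2*] = KH · pCO2 = 10^(−1.39) × 3360×10^-6 = 1.369×10^-4 mol/L
α₀ = 1/(1 + K1/[H⁺] + K1K2/[H⁺]²) = 1/(1 + 10^+1.88 + 10^-0.15) = 0.01289
DIC = [CO2*]/α₀ = 1.369×10^-4 / 0.01289 = 10.62 mmol/L
CA = (α₁ + 2α₂)·DIC = (0.9780 + 2×0.009127) × 10.62 = 10.6 mmol/L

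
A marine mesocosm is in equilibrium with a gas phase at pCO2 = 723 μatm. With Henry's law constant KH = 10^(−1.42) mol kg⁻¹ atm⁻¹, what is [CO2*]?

KH = 10^(−1.42) = 3.802×10^-2 mol kg⁻¹ atm⁻¹
[CO2*] = KH · pCO2 = 3.802×10^-2 × 723×10^-6 atm = 2.75×10^-5 mol/kg

[CO2*] = 27.5 μmol/kg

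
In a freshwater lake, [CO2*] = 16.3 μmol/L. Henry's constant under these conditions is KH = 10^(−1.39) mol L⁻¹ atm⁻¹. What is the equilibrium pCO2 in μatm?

KH = 10^(−1.39) = 4.074×10^-2 mol L⁻¹ atm⁻¹
pCO2 = [CO2*]/KH = 16.3×10^-6 / 4.074×10^-2 = 4.00×10^-4 atm = 400 μatm

pCO2 = 400 μatm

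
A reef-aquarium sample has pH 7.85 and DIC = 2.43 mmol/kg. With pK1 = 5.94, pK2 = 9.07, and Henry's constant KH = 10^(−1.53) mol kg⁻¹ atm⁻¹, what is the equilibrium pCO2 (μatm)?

α₀ = 1 / (1 + K1/[H⁺] + K1K2/[H⁺]²) = 1 / (1 + 10^+1.91 + 10^+0.69)
   = 1 / (1 + 81.283 + 4.8978) = 1/87.181 = 0.01147
[CO2*] = α₀ × DIC = 0.01147 × 2.43 = 0.02787 mmol/kg
pCO2 = [CO2*]/KH = 2.787×10^-5 / 2.951×10^-2 = 944 μatm

pCO2 = 944 μatm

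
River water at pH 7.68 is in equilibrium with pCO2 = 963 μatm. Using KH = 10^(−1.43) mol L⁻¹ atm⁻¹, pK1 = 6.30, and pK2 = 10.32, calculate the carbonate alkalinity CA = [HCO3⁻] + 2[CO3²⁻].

CA = 0.862 mmol/L

[CO2*] = KH · pCO2 = 10^(−1.43) × 963×10^-6 = 3.578×10^-5 mol/L
α₀ = 1/(1 + K1/[H⁺] + K1K2/[H⁺]²) = 1/(1 + 10^+1.38 + 10^-1.26) = 0.03993
DIC = [CO2*]/α₀ = 3.578×10^-5 / 0.03993 = 0.8960 mmol/L
CA = (α₁ + 2α₂)·DIC = (0.9579 + 2×0.002194) × 0.8960 = 0.862 mmol/L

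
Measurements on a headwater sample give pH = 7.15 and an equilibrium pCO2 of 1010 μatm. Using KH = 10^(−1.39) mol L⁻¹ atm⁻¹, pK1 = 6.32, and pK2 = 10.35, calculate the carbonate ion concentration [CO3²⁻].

[CO2*] = KH · pCO2 = 10^(−1.39) × 1010×10^-6 = 4.115×10^-5 mol/L
α₀ = 1/(1 + K1/[H⁺] + K1K2/[H⁺]²) = 1/(1 + 10^+0.83 + 10^-2.37) = 0.1288
DIC = [CO2*]/α₀ = 4.115×10^-5 / 0.1288 = 0.3195 mmol/L
[CO3²⁻] = α₂·DIC; α₂ = 0.0005494, so [CO3²⁻] = 0.0005494 × 0.3195 = 0.000176 mmol/L = 0.176 μmol/L

[CO3²⁻] = 0.176 μmol/L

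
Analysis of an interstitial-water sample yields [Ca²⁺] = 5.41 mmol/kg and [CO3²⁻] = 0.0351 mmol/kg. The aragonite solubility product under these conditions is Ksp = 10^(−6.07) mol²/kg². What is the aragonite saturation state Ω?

Ksp = 10^(−6.07) = 8.511×10^-7
Ω = [Ca²⁺][CO3²⁻]/Ksp = (5.41×10^-3)(0.0351×10^-3) / 8.511×10^-7 = 0.223

Ω = 0.223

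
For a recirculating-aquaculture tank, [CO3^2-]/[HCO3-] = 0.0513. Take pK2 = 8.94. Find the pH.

From K2 = [H⁺][CO3^2-]/[HCO3-]:  pH = pK2 + log₁₀([CO3^2-]/[HCO3-])
log₁₀(0.0513) = -1.290
pH = 8.94 + (-1.290) = 7.65

pH = 7.65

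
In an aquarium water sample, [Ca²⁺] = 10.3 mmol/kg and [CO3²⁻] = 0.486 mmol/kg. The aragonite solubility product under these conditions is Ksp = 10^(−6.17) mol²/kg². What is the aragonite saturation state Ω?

Ksp = 10^(−6.17) = 6.761×10^-7
Ω = [Ca²⁺][CO3²⁻]/Ksp = (10.3×10^-3)(0.486×10^-3) / 6.761×10^-7 = 7.40

Ω = 7.40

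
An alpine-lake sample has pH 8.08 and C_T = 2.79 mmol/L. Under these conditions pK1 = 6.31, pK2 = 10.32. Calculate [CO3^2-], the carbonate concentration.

α₂ = 1 / (1 + [H⁺]/K2 + [H⁺]²/(K1K2)) = 1 / (1 + 10^+2.24 + 10^+0.47)
   = 1 / (1 + 173.78 + 2.9512) = 1/177.73 = 0.005626
[CO3²⁻] = α₂ × DIC = 0.005626 × 2.79 = 0.0157 mmol/L = 15.7 μmol/L

[CO3²⁻] = 15.7 μmol/L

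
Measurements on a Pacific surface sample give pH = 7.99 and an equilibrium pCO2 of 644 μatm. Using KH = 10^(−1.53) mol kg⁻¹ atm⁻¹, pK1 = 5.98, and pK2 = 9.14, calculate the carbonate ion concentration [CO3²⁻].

[CO3²⁻] = 0.138 mmol/kg

[CO2*] = KH · pCO2 = 10^(−1.53) × 644×10^-6 = 1.901×10^-5 mol/kg
α₀ = 1/(1 + K1/[H⁺] + K1K2/[H⁺]²) = 1/(1 + 10^+2.01 + 10^+0.86) = 0.009044
DIC = [CO2*]/α₀ = 1.901×10^-5 / 0.009044 = 2.102 mmol/kg
[CO3²⁻] = α₂·DIC; α₂ = 0.06552, so [CO3²⁻] = 0.06552 × 2.102 = 0.138 mmol/kg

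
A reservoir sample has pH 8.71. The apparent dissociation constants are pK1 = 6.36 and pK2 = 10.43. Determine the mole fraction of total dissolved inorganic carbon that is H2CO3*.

α₀ = 0.00436

α₀ = 1 / (1 + K1/[H⁺] + K1K2/[H⁺]²) = 1 / (1 + 10^+2.35 + 10^+0.63)
   = 1 / (1 + 223.87 + 4.2658) = 1/229.14 = 0.004364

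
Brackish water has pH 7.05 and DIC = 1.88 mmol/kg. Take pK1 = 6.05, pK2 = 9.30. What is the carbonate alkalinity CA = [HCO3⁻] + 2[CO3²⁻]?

CA = [HCO3⁻] + 2[CO3²⁻] = (α₁ + 2α₂)·DIC
At pH 7.05: [H⁺]/K1 = 10^-1.00 = 0.10000, K2/[H⁺] = 10^-2.25 = 0.0056234
α₁ = 1/(1 + 0.10000 + 0.0056234) = 1/1.1056 = 0.9045; α₂ = α₁·K2/[H⁺] = 0.005086
α₁ + 2α₂ = 0.9146
CA = 0.9146 × 1.88 = 1.72 mmol/kg

CA = 1.72 mmol/kg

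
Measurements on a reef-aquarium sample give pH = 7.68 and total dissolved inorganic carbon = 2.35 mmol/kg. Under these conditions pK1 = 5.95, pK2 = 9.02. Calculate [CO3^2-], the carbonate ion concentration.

[CO3²⁻] = 0.101 mmol/kg

α₂ = 1 / (1 + [H⁺]/K2 + [H⁺]²/(K1K2)) = 1 / (1 + 10^+1.34 + 10^-0.39)
   = 1 / (1 + 21.878 + 0.40738) = 1/23.285 = 0.04295
[CO3²⁻] = α₂ × DIC = 0.04295 × 2.35 = 0.101 mmol/kg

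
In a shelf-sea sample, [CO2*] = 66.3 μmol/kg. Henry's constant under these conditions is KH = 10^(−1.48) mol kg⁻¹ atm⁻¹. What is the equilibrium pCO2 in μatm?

KH = 10^(−1.48) = 3.311×10^-2 mol kg⁻¹ atm⁻¹
pCO2 = [CO2*]/KH = 66.3×10^-6 / 3.311×10^-2 = 2.00×10^-3 atm = 2000 μatm

pCO2 = 2000 μatm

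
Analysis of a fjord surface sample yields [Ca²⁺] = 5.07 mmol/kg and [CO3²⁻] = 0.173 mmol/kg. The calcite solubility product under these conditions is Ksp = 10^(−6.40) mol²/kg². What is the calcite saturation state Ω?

Ksp = 10^(−6.40) = 3.981×10^-7
Ω = [Ca²⁺][CO3²⁻]/Ksp = (5.07×10^-3)(0.173×10^-3) / 3.981×10^-7 = 2.20

Ω = 2.20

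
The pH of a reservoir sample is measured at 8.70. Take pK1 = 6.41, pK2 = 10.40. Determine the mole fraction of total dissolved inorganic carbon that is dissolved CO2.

α₀ = 1 / (1 + K1/[H⁺] + K1K2/[H⁺]²) = 1 / (1 + 10^+2.29 + 10^+0.59)
   = 1 / (1 + 194.98 + 3.8905) = 1/199.87 = 0.005003

α₀ = 0.00500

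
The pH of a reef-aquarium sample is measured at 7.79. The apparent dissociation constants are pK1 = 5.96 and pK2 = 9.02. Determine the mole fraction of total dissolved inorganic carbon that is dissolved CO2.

α₀ = 1 / (1 + K1/[H⁺] + K1K2/[H⁺]²) = 1 / (1 + 10^+1.83 + 10^+0.60)
   = 1 / (1 + 67.608 + 3.9811) = 1/72.589 = 0.01378

α₀ = 0.0138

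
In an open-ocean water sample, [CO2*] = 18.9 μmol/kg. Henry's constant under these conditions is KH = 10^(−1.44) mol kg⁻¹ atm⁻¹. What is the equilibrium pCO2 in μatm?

KH = 10^(−1.44) = 3.631×10^-2 mol kg⁻¹ atm⁻¹
pCO2 = [CO2*]/KH = 18.9×10^-6 / 3.631×10^-2 = 5.21×10^-4 atm = 521 μatm

pCO2 = 521 μatm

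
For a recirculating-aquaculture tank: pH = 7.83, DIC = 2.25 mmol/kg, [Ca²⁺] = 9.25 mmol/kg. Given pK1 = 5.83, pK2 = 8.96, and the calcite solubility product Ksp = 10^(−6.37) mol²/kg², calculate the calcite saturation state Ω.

α₂ = 1 / (1 + [H⁺]/K2 + [H⁺]²/(K1K2)) = 1 / (1 + 10^+1.13 + 10^-0.87)
   = 1 / (1 + 13.490 + 0.13490) = 1/14.625 = 0.06838
[CO3²⁻] = α₂ × DIC = 0.06838 × 2.25 = 0.1539 mmol/kg
Ksp = 10^(−6.37) = 4.266×10^-7
Ω = [Ca²⁺][CO3²⁻]/Ksp = (9.25×10^-3)(1.539×10^-4) / 4.266×10^-7 = 3.34

Ω = 3.34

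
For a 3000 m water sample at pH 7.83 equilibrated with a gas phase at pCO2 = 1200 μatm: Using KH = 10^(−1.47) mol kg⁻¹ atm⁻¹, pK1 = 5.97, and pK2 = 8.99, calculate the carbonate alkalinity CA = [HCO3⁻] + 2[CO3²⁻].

[CO2*] = KH · pCO2 = 10^(−1.47) × 1200×10^-6 = 4.066×10^-5 mol/kg
α₀ = 1/(1 + K1/[H⁺] + K1K2/[H⁺]²) = 1/(1 + 10^+1.86 + 10^+0.70) = 0.01275
DIC = [CO2*]/α₀ = 4.066×10^-5 / 0.01275 = 3.190 mmol/kg
CA = (α₁ + 2α₂)·DIC = (0.9234 + 2×0.06388) × 3.190 = 3.35 mmol/kg

CA = 3.35 mmol/kg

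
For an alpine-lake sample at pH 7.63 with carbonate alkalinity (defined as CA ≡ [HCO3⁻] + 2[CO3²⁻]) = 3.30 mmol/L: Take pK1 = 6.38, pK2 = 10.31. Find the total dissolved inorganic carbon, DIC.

DIC = 3.48 mmol/L

CA = [HCO3⁻] + 2[CO3²⁻] = (α₁ + 2α₂)·DIC
At pH 7.63: [H⁺]/K1 = 10^-1.25 = 0.056234, K2/[H⁺] = 10^-2.68 = 0.0020893
α₁ = 1/(1 + 0.056234 + 0.0020893) = 1/1.0583 = 0.9449; α₂ = α₁·K2/[H⁺] = 0.001974
α₁ + 2α₂ = 0.9488
DIC = CA / (α₁ + 2α₂) = 3.30 / 0.9488 = 3.48 mmol/L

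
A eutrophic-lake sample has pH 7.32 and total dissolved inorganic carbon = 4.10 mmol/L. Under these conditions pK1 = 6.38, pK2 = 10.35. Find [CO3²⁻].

[CO3²⁻] = 3.43 μmol/L

α₂ = 1 / (1 + [H⁺]/K2 + [H⁺]²/(K1K2)) = 1 / (1 + 10^+3.03 + 10^+2.09)
   = 1 / (1 + 1071.5 + 123.03) = 1/1195.5 = 0.0008364
[CO3²⁻] = α₂ × DIC = 0.0008364 × 4.10 = 0.00343 mmol/L = 3.43 μmol/L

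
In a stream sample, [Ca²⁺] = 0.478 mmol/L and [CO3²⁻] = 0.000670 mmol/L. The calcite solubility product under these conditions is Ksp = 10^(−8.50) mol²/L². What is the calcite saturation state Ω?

Ksp = 10^(−8.50) = 3.162×10^-9
Ω = [Ca²⁺][CO3²⁻]/Ksp = (0.478×10^-3)(0.000670×10^-3) / 3.162×10^-9 = 0.101

Ω = 0.101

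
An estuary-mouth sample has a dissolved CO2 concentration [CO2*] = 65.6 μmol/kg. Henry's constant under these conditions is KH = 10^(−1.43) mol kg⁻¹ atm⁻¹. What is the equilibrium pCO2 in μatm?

pCO2 = 1770 μatm

KH = 10^(−1.43) = 3.715×10^-2 mol kg⁻¹ atm⁻¹
pCO2 = [CO2*]/KH = 65.6×10^-6 / 3.715×10^-2 = 1.77×10^-3 atm = 1770 μatm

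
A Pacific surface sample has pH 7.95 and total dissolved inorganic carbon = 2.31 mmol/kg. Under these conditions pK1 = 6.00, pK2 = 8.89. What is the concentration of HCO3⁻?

α₁ = 1 / (1 + [H⁺]/K1 + K2/[H⁺]) = 1 / (1 + 10^-1.95 + 10^-0.94)
   = 1 / (1 + 0.011220 + 0.11482) = 1/1.1260 = 0.8881
[HCO3⁻] = α₁ × DIC = 0.8881 × 2.31 = 2.05 mmol/kg

[HCO3⁻] = 2.05 mmol/kg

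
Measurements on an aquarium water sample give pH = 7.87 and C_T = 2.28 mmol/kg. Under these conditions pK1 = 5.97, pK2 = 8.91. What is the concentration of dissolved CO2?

α₀ = 1 / (1 + K1/[H⁺] + K1K2/[H⁺]²) = 1 / (1 + 10^+1.90 + 10^+0.86)
   = 1 / (1 + 79.433 + 7.2444) = 1/87.677 = 0.01141
[CO2*] = α₀ × DIC = 0.01141 × 2.28 = 0.0260 mmol/kg

[CO2*] = 0.0260 mmol/kg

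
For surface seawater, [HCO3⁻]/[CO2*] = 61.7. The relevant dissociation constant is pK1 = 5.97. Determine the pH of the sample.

pH = 7.76

From K1 = [H⁺][HCO3⁻]/[CO2*]:  pH = pK1 + log₁₀([HCO3⁻]/[CO2*])
log₁₀(61.7) = +1.790
pH = 5.97 + (+1.790) = 7.76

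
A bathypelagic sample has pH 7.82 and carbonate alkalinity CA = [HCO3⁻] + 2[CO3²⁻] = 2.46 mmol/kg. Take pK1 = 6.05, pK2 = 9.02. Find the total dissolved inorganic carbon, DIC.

DIC = 2.36 mmol/kg

CA = [HCO3⁻] + 2[CO3²⁻] = (α₁ + 2α₂)·DIC
At pH 7.82: [H⁺]/K1 = 10^-1.77 = 0.016982, K2/[H⁺] = 10^-1.20 = 0.063096
α₁ = 1/(1 + 0.016982 + 0.063096) = 1/1.0801 = 0.9259; α₂ = α₁·K2/[H⁺] = 0.05842
α₁ + 2α₂ = 1.0427
DIC = CA / (α₁ + 2α₂) = 2.46 / 1.0427 = 2.36 mmol/kg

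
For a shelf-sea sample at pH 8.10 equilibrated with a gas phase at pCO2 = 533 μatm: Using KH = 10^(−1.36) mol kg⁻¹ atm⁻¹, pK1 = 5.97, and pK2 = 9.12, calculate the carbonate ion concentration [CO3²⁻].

[CO2*] = KH · pCO2 = 10^(−1.36) × 533×10^-6 = 2.327×10^-5 mol/kg
α₀ = 1/(1 + K1/[H⁺] + K1K2/[H⁺]²) = 1/(1 + 10^+2.13 + 10^+1.11) = 0.006721
DIC = [CO2*]/α₀ = 2.327×10^-5 / 0.006721 = 3.462 mmol/kg
[CO3²⁻] = α₂·DIC; α₂ = 0.08659, so [CO3²⁻] = 0.08659 × 3.462 = 0.300 mmol/kg

[CO3²⁻] = 0.300 mmol/kg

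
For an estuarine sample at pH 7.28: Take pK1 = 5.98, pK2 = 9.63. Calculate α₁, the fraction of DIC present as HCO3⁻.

α₁ = 0.948

α₁ = 1 / (1 + [H⁺]/K1 + K2/[H⁺]) = 1 / (1 + 10^-1.30 + 10^-2.35)
   = 1 / (1 + 0.050119 + 0.0044668) = 1/1.0546 = 0.9482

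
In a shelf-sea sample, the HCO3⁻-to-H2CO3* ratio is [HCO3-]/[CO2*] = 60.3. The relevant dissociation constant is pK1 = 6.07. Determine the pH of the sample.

pH = 7.85

From K1 = [H⁺][HCO3-]/[CO2*]:  pH = pK1 + log₁₀([HCO3-]/[CO2*])
log₁₀(60.3) = +1.780
pH = 6.07 + (+1.780) = 7.85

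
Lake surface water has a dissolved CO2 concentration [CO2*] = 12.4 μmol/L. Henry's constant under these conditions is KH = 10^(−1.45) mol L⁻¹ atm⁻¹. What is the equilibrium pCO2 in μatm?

KH = 10^(−1.45) = 3.548×10^-2 mol L⁻¹ atm⁻¹
pCO2 = [CO2*]/KH = 12.4×10^-6 / 3.548×10^-2 = 3.49×10^-4 atm = 349 μatm

pCO2 = 349 μatm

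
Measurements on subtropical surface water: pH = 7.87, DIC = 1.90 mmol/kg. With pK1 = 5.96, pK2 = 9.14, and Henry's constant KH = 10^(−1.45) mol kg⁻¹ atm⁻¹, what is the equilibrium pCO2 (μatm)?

pCO2 = 618 μatm

α₀ = 1 / (1 + K1/[H⁺] + K1K2/[H⁺]²) = 1 / (1 + 10^+1.91 + 10^+0.64)
   = 1 / (1 + 81.283 + 4.3652) = 1/86.648 = 0.01154
[CO2*] = α₀ × DIC = 0.01154 × 1.90 = 0.02193 mmol/kg
pCO2 = [CO2*]/KH = 2.193×10^-5 / 3.548×10^-2 = 618 μatm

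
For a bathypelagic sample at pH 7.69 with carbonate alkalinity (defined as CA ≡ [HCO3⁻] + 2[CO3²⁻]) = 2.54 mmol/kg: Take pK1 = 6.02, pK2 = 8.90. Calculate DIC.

DIC = 2.45 mmol/kg

CA = [HCO3⁻] + 2[CO3²⁻] = (α₁ + 2α₂)·DIC
At pH 7.69: [H⁺]/K1 = 10^-1.67 = 0.021380, K2/[H⁺] = 10^-1.21 = 0.061660
α₁ = 1/(1 + 0.021380 + 0.061660) = 1/1.0830 = 0.9233; α₂ = α₁·K2/[H⁺] = 0.05693
α₁ + 2α₂ = 1.0372
DIC = CA / (α₁ + 2α₂) = 2.54 / 1.0372 = 2.45 mmol/kg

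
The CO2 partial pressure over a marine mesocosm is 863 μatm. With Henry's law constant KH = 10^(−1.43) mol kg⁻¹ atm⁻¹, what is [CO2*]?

[CO2*] = 32.1 μmol/kg

KH = 10^(−1.43) = 3.715×10^-2 mol kg⁻¹ atm⁻¹
[CO2*] = KH · pCO2 = 3.715×10^-2 × 863×10^-6 atm = 3.21×10^-5 mol/kg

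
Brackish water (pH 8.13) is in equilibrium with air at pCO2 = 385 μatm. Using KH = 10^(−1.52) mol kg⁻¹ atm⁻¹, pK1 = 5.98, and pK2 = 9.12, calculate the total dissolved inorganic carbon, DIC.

[CO2*] = KH · pCO2 = 10^(−1.52) × 385×10^-6 = 1.163×10^-5 mol/kg
α₀ = 1/(1 + K1/[H⁺] + K1K2/[H⁺]²) = 1/(1 + 10^+2.15 + 10^+1.16) = 0.006381
DIC = [CO2*]/α₀ = 1.163×10^-5 / 0.006381 = 1.82 mmol/kg

DIC = 1.82 mmol/kg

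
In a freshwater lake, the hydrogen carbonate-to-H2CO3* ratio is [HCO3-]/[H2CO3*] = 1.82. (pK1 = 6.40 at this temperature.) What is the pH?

pH = 6.66

From K1 = [H⁺][HCO3-]/[H2CO3*]:  pH = pK1 + log₁₀([HCO3-]/[H2CO3*])
log₁₀(1.82) = +0.260
pH = 6.40 + (+0.260) = 6.66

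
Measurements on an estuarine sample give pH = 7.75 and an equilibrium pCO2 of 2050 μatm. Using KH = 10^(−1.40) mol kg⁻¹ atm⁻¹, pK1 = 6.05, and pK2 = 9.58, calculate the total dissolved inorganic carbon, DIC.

[CO2*] = KH · pCO2 = 10^(−1.40) × 2050×10^-6 = 8.161×10^-5 mol/kg
α₀ = 1/(1 + K1/[H⁺] + K1K2/[H⁺]²) = 1/(1 + 10^+1.70 + 10^-0.13) = 0.01928
DIC = [CO2*]/α₀ = 8.161×10^-5 / 0.01928 = 4.23 mmol/kg

DIC = 4.23 mmol/kg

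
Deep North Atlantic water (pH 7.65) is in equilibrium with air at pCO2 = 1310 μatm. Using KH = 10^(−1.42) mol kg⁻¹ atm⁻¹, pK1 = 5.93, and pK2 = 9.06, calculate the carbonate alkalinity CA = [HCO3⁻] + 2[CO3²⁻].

CA = 2.82 mmol/kg

[CO2*] = KH · pCO2 = 10^(−1.42) × 1310×10^-6 = 4.980×10^-5 mol/kg
α₀ = 1/(1 + K1/[H⁺] + K1K2/[H⁺]²) = 1/(1 + 10^+1.72 + 10^+0.31) = 0.01801
DIC = [CO2*]/α₀ = 4.980×10^-5 / 0.01801 = 2.765 mmol/kg
CA = (α₁ + 2α₂)·DIC = (0.9452 + 2×0.03677) × 2.765 = 2.82 mmol/kg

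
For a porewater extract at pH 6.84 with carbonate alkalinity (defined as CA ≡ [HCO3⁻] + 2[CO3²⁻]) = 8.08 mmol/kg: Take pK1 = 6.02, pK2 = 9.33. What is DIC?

CA = [HCO3⁻] + 2[CO3²⁻] = (α₁ + 2α₂)·DIC
At pH 6.84: [H⁺]/K1 = 10^-0.82 = 0.15136, K2/[H⁺] = 10^-2.49 = 0.0032359
α₁ = 1/(1 + 0.15136 + 0.0032359) = 1/1.1546 = 0.8661; α₂ = α₁·K2/[H⁺] = 0.002803
α₁ + 2α₂ = 0.8717
DIC = CA / (α₁ + 2α₂) = 8.08 / 0.8717 = 9.27 mmol/kg

DIC = 9.27 mmol/kg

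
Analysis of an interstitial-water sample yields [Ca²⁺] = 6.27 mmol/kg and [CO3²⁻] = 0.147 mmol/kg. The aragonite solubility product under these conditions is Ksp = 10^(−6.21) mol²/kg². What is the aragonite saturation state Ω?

Ksp = 10^(−6.21) = 6.166×10^-7
Ω = [Ca²⁺][CO3²⁻]/Ksp = (6.27×10^-3)(0.147×10^-3) / 6.166×10^-7 = 1.49

Ω = 1.49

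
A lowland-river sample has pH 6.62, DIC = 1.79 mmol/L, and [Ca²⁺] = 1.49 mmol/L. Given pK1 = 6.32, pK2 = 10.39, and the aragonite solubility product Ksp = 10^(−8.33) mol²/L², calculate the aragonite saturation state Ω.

Ω = 0.0645

α₂ = 1 / (1 + [H⁺]/K2 + [H⁺]²/(K1K2)) = 1 / (1 + 10^+3.77 + 10^+3.47)
   = 1 / (1 + 5888.4 + 2951.2) = 1/8840.6 = 0.0001131
[CO3²⁻] = α₂ × DIC = 0.0001131 × 1.79 = 0.0002025 mmol/L = 0.2025 μmol/L
Ksp = 10^(−8.33) = 4.677×10^-9
Ω = [Ca²⁺][CO3²⁻]/Ksp = (1.49×10^-3)(2.025×10^-7) / 4.677×10^-9 = 0.0645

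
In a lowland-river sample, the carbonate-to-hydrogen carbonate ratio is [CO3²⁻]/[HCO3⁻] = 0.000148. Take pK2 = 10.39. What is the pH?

From K2 = [H⁺][CO3²⁻]/[HCO3⁻]:  pH = pK2 + log₁₀([CO3²⁻]/[HCO3⁻])
log₁₀(0.000148) = -3.830
pH = 10.39 + (-3.830) = 6.56

pH = 6.56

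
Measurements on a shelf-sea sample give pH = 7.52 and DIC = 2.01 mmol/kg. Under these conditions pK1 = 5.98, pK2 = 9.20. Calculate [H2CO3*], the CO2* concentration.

[CO2*] = 0.0552 mmol/kg

α₀ = 1 / (1 + K1/[H⁺] + K1K2/[H⁺]²) = 1 / (1 + 10^+1.54 + 10^-0.14)
   = 1 / (1 + 34.674 + 0.72444) = 1/36.398 = 0.02747
[CO2*] = α₀ × DIC = 0.02747 × 2.01 = 0.0552 mmol/kg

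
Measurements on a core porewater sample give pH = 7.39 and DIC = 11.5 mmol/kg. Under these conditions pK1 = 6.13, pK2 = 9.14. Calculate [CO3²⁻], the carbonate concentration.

α₂ = 1 / (1 + [H⁺]/K2 + [H⁺]²/(K1K2)) = 1 / (1 + 10^+1.75 + 10^+0.49)
   = 1 / (1 + 56.234 + 3.0903) = 1/60.324 = 0.01658
[CO3²⁻] = α₂ × DIC = 0.01658 × 11.5 = 0.191 mmol/kg

[CO3²⁻] = 0.191 mmol/kg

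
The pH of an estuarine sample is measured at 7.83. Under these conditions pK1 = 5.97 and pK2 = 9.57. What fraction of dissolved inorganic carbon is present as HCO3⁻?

α₁ = 1 / (1 + [H⁺]/K1 + K2/[H⁺]) = 1 / (1 + 10^-1.86 + 10^-1.74)
   = 1 / (1 + 0.013804 + 0.018197) = 1/1.0320 = 0.9690

α₁ = 0.969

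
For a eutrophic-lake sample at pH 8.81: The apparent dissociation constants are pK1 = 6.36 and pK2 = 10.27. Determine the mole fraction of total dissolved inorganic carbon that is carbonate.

α₂ = 1 / (1 + [H⁺]/K2 + [H⁺]²/(K1K2)) = 1 / (1 + 10^+1.46 + 10^-0.99)
   = 1 / (1 + 28.840 + 0.10233) = 1/29.943 = 0.03340

α₂ = 0.0334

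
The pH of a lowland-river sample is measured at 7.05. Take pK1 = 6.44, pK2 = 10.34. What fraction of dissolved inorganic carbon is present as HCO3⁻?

α₁ = 0.803

α₁ = 1 / (1 + [H⁺]/K1 + K2/[H⁺]) = 1 / (1 + 10^-0.61 + 10^-3.29)
   = 1 / (1 + 0.24547 + 0.00051286) = 1/1.2460 = 0.8026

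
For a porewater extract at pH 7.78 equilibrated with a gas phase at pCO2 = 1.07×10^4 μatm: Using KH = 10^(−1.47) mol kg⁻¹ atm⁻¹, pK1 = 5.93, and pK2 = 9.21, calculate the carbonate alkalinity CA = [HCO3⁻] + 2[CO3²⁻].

[CO2*] = KH · pCO2 = 10^(−1.47) × 1.07×10^4×10^-6 = 3.626×10^-4 mol/kg
α₀ = 1/(1 + K1/[H⁺] + K1K2/[H⁺]²) = 1/(1 + 10^+1.85 + 10^+0.42) = 0.01344
DIC = [CO2*]/α₀ = 3.626×10^-4 / 0.01344 = 26.98 mmol/kg
CA = (α₁ + 2α₂)·DIC = (0.9512 + 2×0.03534) × 26.98 = 27.6 mmol/kg

CA = 27.6 mmol/kg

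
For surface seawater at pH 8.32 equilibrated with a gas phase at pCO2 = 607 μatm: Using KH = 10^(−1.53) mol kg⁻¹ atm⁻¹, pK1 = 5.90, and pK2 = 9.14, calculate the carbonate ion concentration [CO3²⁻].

[CO3²⁻] = 0.713 mmol/kg

[CO2*] = KH · pCO2 = 10^(−1.53) × 607×10^-6 = 1.791×10^-5 mol/kg
α₀ = 1/(1 + K1/[H⁺] + K1K2/[H⁺]²) = 1/(1 + 10^+2.42 + 10^+1.60) = 0.003291
DIC = [CO2*]/α₀ = 1.791×10^-5 / 0.003291 = 5.443 mmol/kg
[CO3²⁻] = α₂·DIC; α₂ = 0.1310, so [CO3²⁻] = 0.1310 × 5.443 = 0.713 mmol/kg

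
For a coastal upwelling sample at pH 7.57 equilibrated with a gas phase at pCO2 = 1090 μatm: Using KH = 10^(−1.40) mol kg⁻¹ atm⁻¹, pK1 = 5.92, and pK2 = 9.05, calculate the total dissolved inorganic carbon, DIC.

[CO2*] = KH · pCO2 = 10^(−1.40) × 1090×10^-6 = 4.339×10^-5 mol/kg
α₀ = 1/(1 + K1/[H⁺] + K1K2/[H⁺]²) = 1/(1 + 10^+1.65 + 10^+0.17) = 0.02121
DIC = [CO2*]/α₀ = 4.339×10^-5 / 0.02121 = 2.05 mmol/kg

DIC = 2.05 mmol/kg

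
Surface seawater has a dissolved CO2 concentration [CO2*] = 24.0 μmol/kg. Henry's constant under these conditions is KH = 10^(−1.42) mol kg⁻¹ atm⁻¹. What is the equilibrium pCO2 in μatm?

KH = 10^(−1.42) = 3.802×10^-2 mol kg⁻¹ atm⁻¹
pCO2 = [CO2*]/KH = 24.0×10^-6 / 3.802×10^-2 = 6.31×10^-4 atm = 631 μatm

pCO2 = 631 μatm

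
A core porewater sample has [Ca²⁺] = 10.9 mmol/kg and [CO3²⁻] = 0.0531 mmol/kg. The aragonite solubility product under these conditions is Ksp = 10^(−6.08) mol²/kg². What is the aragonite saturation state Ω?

Ω = 0.696

Ksp = 10^(−6.08) = 8.318×10^-7
Ω = [Ca²⁺][CO3²⁻]/Ksp = (10.9×10^-3)(0.0531×10^-3) / 8.318×10^-7 = 0.696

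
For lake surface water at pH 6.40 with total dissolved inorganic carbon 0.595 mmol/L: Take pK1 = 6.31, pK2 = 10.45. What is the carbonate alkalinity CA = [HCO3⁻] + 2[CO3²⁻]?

CA = 0.328 mmol/L

CA = [HCO3⁻] + 2[CO3²⁻] = (α₁ + 2α₂)·DIC
At pH 6.40: [H⁺]/K1 = 10^-0.09 = 0.81283, K2/[H⁺] = 10^-4.05 = 8.9125×10^-5
α₁ = 1/(1 + 0.81283 + 8.9125×10^-5) = 1/1.8129 = 0.5516; α₂ = α₁·K2/[H⁺] = 4.916×10^-5
α₁ + 2α₂ = 0.5517
CA = 0.5517 × 0.595 = 0.328 mmol/L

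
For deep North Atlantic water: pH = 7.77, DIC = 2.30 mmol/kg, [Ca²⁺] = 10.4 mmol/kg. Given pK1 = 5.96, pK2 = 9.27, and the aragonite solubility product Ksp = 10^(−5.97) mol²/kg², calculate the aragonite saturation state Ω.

Ω = 0.674

α₂ = 1 / (1 + [H⁺]/K2 + [H⁺]²/(K1K2)) = 1 / (1 + 10^+1.50 + 10^-0.31)
   = 1 / (1 + 31.623 + 0.48978) = 1/33.113 = 0.03020
[CO3²⁻] = α₂ × DIC = 0.03020 × 2.30 = 0.06946 mmol/kg
Ksp = 10^(−5.97) = 1.072×10^-6
Ω = [Ca²⁺][CO3²⁻]/Ksp = (10.4×10^-3)(6.946×10^-5) / 1.072×10^-6 = 0.674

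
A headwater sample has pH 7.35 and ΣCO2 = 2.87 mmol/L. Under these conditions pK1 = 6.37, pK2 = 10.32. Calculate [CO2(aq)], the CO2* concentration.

[CO2*] = 0.272 mmol/L

α₀ = 1 / (1 + K1/[H⁺] + K1K2/[H⁺]²) = 1 / (1 + 10^+0.98 + 10^-1.99)
   = 1 / (1 + 9.5499 + 0.010233) = 1/10.560 = 0.09470
[CO2*] = α₀ × DIC = 0.09470 × 2.87 = 0.272 mmol/L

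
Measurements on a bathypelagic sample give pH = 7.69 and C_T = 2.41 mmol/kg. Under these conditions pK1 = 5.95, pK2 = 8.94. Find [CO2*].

α₀ = 1 / (1 + K1/[H⁺] + K1K2/[H⁺]²) = 1 / (1 + 10^+1.74 + 10^+0.49)
   = 1 / (1 + 54.954 + 3.0903) = 1/59.044 = 0.01694
[CO2*] = α₀ × DIC = 0.01694 × 2.41 = 0.0408 mmol/kg

[CO2*] = 0.0408 mmol/kg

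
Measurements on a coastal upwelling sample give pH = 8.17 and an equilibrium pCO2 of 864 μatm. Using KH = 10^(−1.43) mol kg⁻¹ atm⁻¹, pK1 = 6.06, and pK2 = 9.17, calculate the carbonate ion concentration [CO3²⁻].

[CO3²⁻] = 0.414 mmol/kg

[CO2*] = KH · pCO2 = 10^(−1.43) × 864×10^-6 = 3.210×10^-5 mol/kg
α₀ = 1/(1 + K1/[H⁺] + K1K2/[H⁺]²) = 1/(1 + 10^+2.11 + 10^+1.11) = 0.007007
DIC = [CO2*]/α₀ = 3.210×10^-5 / 0.007007 = 4.581 mmol/kg
[CO3²⁻] = α₂·DIC; α₂ = 0.09027, so [CO3²⁻] = 0.09027 × 4.581 = 0.414 mmol/kg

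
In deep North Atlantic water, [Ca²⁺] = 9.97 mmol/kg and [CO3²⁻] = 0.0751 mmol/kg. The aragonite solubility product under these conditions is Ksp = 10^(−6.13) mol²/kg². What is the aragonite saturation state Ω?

Ksp = 10^(−6.13) = 7.413×10^-7
Ω = [Ca²⁺][CO3²⁻]/Ksp = (9.97×10^-3)(0.0751×10^-3) / 7.413×10^-7 = 1.01

Ω = 1.01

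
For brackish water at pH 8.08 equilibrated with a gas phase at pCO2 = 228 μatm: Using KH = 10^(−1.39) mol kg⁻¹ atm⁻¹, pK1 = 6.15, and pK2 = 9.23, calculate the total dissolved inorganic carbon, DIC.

[CO2*] = KH · pCO2 = 10^(−1.39) × 228×10^-6 = 9.288×10^-6 mol/kg
α₀ = 1/(1 + K1/[H⁺] + K1K2/[H⁺]²) = 1/(1 + 10^+1.93 + 10^+0.78) = 0.01085
DIC = [CO2*]/α₀ = 9.288×10^-6 / 0.01085 = 0.856 mmol/kg

DIC = 0.856 mmol/kg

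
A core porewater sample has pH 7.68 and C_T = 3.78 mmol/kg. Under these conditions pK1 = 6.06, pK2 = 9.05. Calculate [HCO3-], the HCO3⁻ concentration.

[HCO3⁻] = 3.54 mmol/kg

α₁ = 1 / (1 + [H⁺]/K1 + K2/[H⁺]) = 1 / (1 + 10^-1.62 + 10^-1.37)
   = 1 / (1 + 0.023988 + 0.042658) = 1/1.0666 = 0.9375
[HCO3⁻] = α₁ × DIC = 0.9375 × 3.78 = 3.54 mmol/kg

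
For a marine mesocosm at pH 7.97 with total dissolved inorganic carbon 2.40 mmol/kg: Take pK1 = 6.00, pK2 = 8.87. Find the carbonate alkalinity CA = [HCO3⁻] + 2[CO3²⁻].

CA = [HCO3⁻] + 2[CO3²⁻] = (α₁ + 2α₂)·DIC
At pH 7.97: [H⁺]/K1 = 10^-1.97 = 0.010715, K2/[H⁺] = 10^-0.90 = 0.12589
α₁ = 1/(1 + 0.010715 + 0.12589) = 1/1.1366 = 0.8798; α₂ = α₁·K2/[H⁺] = 0.1108
α₁ + 2α₂ = 1.1013
CA = 1.1013 × 2.40 = 2.64 mmol/kg

CA = 2.64 mmol/kg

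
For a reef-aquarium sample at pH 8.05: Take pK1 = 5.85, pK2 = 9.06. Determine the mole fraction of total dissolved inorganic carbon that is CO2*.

α₀ = 0.00572

α₀ = 1 / (1 + K1/[H⁺] + K1K2/[H⁺]²) = 1 / (1 + 10^+2.20 + 10^+1.19)
   = 1 / (1 + 158.49 + 15.488) = 1/174.98 = 0.005715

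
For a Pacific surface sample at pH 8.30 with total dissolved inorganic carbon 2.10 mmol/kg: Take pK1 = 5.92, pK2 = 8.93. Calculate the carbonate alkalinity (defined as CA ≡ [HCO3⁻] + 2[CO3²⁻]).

CA = 2.49 mmol/kg

CA = [HCO3⁻] + 2[CO3²⁻] = (α₁ + 2α₂)·DIC
At pH 8.30: [H⁺]/K1 = 10^-2.38 = 0.0041687, K2/[H⁺] = 10^-0.63 = 0.23442
α₁ = 1/(1 + 0.0041687 + 0.23442) = 1/1.2386 = 0.8074; α₂ = α₁·K2/[H⁺] = 0.1893
α₁ + 2α₂ = 1.1859
CA = 1.1859 × 2.10 = 2.49 mmol/kg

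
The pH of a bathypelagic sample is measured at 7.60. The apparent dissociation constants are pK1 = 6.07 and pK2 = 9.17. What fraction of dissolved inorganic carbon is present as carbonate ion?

α₂ = 0.0255

α₂ = 1 / (1 + [H⁺]/K2 + [H⁺]²/(K1K2)) = 1 / (1 + 10^+1.57 + 10^+0.04)
   = 1 / (1 + 37.154 + 1.0965) = 1/39.250 = 0.02548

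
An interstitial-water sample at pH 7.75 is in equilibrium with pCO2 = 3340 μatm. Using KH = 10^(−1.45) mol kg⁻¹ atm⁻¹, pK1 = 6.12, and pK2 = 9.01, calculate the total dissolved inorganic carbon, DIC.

DIC = 5.45 mmol/kg

[CO2*] = KH · pCO2 = 10^(−1.45) × 3340×10^-6 = 1.185×10^-4 mol/kg
α₀ = 1/(1 + K1/[H⁺] + K1K2/[H⁺]²) = 1/(1 + 10^+1.63 + 10^+0.37) = 0.02174
DIC = [CO2*]/α₀ = 1.185×10^-4 / 0.02174 = 5.45 mmol/kg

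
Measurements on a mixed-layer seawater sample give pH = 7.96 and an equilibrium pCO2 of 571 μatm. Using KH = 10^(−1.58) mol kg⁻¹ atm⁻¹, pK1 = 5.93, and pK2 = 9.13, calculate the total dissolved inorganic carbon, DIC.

[CO2*] = KH · pCO2 = 10^(−1.58) × 571×10^-6 = 1.502×10^-5 mol/kg
α₀ = 1/(1 + K1/[H⁺] + K1K2/[H⁺]²) = 1/(1 + 10^+2.03 + 10^+0.86) = 0.008666
DIC = [CO2*]/α₀ = 1.502×10^-5 / 0.008666 = 1.73 mmol/kg

DIC = 1.73 mmol/kg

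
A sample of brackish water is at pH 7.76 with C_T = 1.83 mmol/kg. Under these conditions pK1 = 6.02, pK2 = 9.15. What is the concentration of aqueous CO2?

α₀ = 1 / (1 + K1/[H⁺] + K1K2/[H⁺]²) = 1 / (1 + 10^+1.74 + 10^+0.35)
   = 1 / (1 + 54.954 + 2.2387) = 1/58.193 = 0.01718
[CO2*] = α₀ × DIC = 0.01718 × 1.83 = 0.0314 mmol/kg

[CO2*] = 0.0314 mmol/kg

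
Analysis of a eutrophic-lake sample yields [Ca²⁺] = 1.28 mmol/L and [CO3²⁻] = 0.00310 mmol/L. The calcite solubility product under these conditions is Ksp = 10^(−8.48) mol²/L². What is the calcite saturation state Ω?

Ksp = 10^(−8.48) = 3.311×10^-9
Ω = [Ca²⁺][CO3²⁻]/Ksp = (1.28×10^-3)(0.00310×10^-3) / 3.311×10^-9 = 1.20

Ω = 1.20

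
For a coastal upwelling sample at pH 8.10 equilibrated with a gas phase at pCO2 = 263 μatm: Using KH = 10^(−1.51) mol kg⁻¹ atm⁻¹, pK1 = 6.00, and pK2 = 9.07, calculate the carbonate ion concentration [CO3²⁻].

[CO3²⁻] = 0.110 mmol/kg

[CO2*] = KH · pCO2 = 10^(−1.51) × 263×10^-6 = 8.127×10^-6 mol/kg
α₀ = 1/(1 + K1/[H⁺] + K1K2/[H⁺]²) = 1/(1 + 10^+2.10 + 10^+1.13) = 0.007123
DIC = [CO2*]/α₀ = 8.127×10^-6 / 0.007123 = 1.141 mmol/kg
[CO3²⁻] = α₂·DIC; α₂ = 0.09609, so [CO3²⁻] = 0.09609 × 1.141 = 0.110 mmol/kg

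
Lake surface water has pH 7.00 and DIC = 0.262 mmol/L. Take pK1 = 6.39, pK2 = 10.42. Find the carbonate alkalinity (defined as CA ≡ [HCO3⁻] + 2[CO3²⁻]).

CA = 0.210 mmol/L

CA = [HCO3⁻] + 2[CO3²⁻] = (α₁ + 2α₂)·DIC
At pH 7.00: [H⁺]/K1 = 10^-0.61 = 0.24547, K2/[H⁺] = 10^-3.42 = 0.00038019
α₁ = 1/(1 + 0.24547 + 0.00038019) = 1/1.2459 = 0.8027; α₂ = α₁·K2/[H⁺] = 0.0003052
α₁ + 2α₂ = 0.8033
CA = 0.8033 × 0.262 = 0.210 mmol/L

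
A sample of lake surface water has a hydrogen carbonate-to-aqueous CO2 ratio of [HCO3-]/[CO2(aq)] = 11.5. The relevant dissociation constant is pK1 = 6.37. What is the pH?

pH = 7.43

From K1 = [H⁺][HCO3-]/[CO2(aq)]:  pH = pK1 + log₁₀([HCO3-]/[CO2(aq)])
log₁₀(11.5) = +1.061
pH = 6.37 + (+1.061) = 7.43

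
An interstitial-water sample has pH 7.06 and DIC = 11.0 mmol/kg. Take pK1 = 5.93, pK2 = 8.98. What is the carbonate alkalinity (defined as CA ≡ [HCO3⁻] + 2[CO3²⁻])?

CA = 10.4 mmol/kg

CA = [HCO3⁻] + 2[CO3²⁻] = (α₁ + 2α₂)·DIC
At pH 7.06: [H⁺]/K1 = 10^-1.13 = 0.074131, K2/[H⁺] = 10^-1.92 = 0.012023
α₁ = 1/(1 + 0.074131 + 0.012023) = 1/1.0862 = 0.9207; α₂ = α₁·K2/[H⁺] = 0.01107
α₁ + 2α₂ = 0.9428
CA = 0.9428 × 11.0 = 10.4 mmol/kg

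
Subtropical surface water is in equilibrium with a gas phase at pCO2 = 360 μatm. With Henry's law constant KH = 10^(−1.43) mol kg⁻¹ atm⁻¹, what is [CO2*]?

KH = 10^(−1.43) = 3.715×10^-2 mol kg⁻¹ atm⁻¹
[CO2*] = KH · pCO2 = 3.715×10^-2 × 360×10^-6 atm = 1.34×10^-5 mol/kg

[CO2*] = 13.4 μmol/kg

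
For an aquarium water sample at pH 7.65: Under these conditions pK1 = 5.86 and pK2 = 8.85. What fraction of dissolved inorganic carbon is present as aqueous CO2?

α₀ = 1 / (1 + K1/[H⁺] + K1K2/[H⁺]²) = 1 / (1 + 10^+1.79 + 10^+0.59)
   = 1 / (1 + 61.660 + 3.8905) = 1/66.550 = 0.01503

α₀ = 0.0150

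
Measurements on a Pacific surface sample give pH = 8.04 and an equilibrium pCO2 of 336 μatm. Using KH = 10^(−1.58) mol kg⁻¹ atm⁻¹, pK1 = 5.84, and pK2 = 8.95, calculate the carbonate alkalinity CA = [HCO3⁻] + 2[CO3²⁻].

[CO2*] = KH · pCO2 = 10^(−1.58) × 336×10^-6 = 8.838×10^-6 mol/kg
α₀ = 1/(1 + K1/[H⁺] + K1K2/[H⁺]²) = 1/(1 + 10^+2.20 + 10^+1.29) = 0.005587
DIC = [CO2*]/α₀ = 8.838×10^-6 / 0.005587 = 1.582 mmol/kg
CA = (α₁ + 2α₂)·DIC = (0.8855 + 2×0.1089) × 1.582 = 1.75 mmol/kg

CA = 1.75 mmol/kg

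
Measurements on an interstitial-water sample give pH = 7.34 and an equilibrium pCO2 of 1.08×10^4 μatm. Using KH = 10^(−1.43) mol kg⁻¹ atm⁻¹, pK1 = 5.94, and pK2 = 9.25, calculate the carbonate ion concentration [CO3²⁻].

[CO3²⁻] = 0.124 mmol/kg

[CO2*] = KH · pCO2 = 10^(−1.43) × 1.08×10^4×10^-6 = 4.013×10^-4 mol/kg
α₀ = 1/(1 + K1/[H⁺] + K1K2/[H⁺]²) = 1/(1 + 10^+1.40 + 10^-0.51) = 0.03784
DIC = [CO2*]/α₀ = 4.013×10^-4 / 0.03784 = 10.60 mmol/kg
[CO3²⁻] = α₂·DIC; α₂ = 0.01169, so [CO3²⁻] = 0.01169 × 10.60 = 0.124 mmol/kg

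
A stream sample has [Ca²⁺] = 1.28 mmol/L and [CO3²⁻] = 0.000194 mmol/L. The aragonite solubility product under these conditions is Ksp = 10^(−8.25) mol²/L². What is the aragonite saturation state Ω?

Ksp = 10^(−8.25) = 5.623×10^-9
Ω = [Ca²⁺][CO3²⁻]/Ksp = (1.28×10^-3)(0.000194×10^-3) / 5.623×10^-9 = 0.0442

Ω = 0.0442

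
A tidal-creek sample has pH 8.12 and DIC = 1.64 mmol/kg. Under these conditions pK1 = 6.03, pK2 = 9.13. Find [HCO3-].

α₁ = 1 / (1 + [H⁺]/K1 + K2/[H⁺]) = 1 / (1 + 10^-2.09 + 10^-1.01)
   = 1 / (1 + 0.0081283 + 0.097724) = 1/1.1059 = 0.9043
[HCO3⁻] = α₁ × DIC = 0.9043 × 1.64 = 1.48 mmol/kg

[HCO3⁻] = 1.48 mmol/kg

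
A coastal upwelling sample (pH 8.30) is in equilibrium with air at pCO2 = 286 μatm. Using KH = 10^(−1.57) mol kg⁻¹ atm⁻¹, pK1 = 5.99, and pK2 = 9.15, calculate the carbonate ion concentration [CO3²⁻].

[CO2*] = KH · pCO2 = 10^(−1.57) × 286×10^-6 = 7.698×10^-6 mol/kg
α₀ = 1/(1 + K1/[H⁺] + K1K2/[H⁺]²) = 1/(1 + 10^+2.31 + 10^+1.46) = 0.004273
DIC = [CO2*]/α₀ = 7.698×10^-6 / 0.004273 = 1.801 mmol/kg
[CO3²⁻] = α₂·DIC; α₂ = 0.1232, so [CO3²⁻] = 0.1232 × 1.801 = 0.222 mmol/kg

[CO3²⁻] = 0.222 mmol/kg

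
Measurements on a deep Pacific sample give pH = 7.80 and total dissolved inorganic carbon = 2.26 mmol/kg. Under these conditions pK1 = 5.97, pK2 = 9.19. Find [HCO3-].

[HCO3⁻] = 2.14 mmol/kg

α₁ = 1 / (1 + [H⁺]/K1 + K2/[H⁺]) = 1 / (1 + 10^-1.83 + 10^-1.39)
   = 1 / (1 + 0.014791 + 0.040738) = 1/1.0555 = 0.9474
[HCO3⁻] = α₁ × DIC = 0.9474 × 2.26 = 2.14 mmol/kg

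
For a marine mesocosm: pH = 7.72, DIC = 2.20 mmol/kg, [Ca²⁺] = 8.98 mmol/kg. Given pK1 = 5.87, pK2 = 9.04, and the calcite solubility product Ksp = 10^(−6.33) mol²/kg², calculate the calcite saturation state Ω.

α₂ = 1 / (1 + [H⁺]/K2 + [H⁺]²/(K1K2)) = 1 / (1 + 10^+1.32 + 10^-0.53)
   = 1 / (1 + 20.893 + 0.29512) = 1/22.188 = 0.04507
[CO3²⁻] = α₂ × DIC = 0.04507 × 2.20 = 0.09915 mmol/kg
Ksp = 10^(−6.33) = 4.677×10^-7
Ω = [Ca²⁺][CO3²⁻]/Ksp = (8.98×10^-3)(9.915×10^-5) / 4.677×10^-7 = 1.90

Ω = 1.90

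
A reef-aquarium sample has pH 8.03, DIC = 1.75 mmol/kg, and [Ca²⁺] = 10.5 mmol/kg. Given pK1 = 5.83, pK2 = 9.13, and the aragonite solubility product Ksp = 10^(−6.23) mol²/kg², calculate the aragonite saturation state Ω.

Ω = 2.28

α₂ = 1 / (1 + [H⁺]/K2 + [H⁺]²/(K1K2)) = 1 / (1 + 10^+1.10 + 10^-1.10)
   = 1 / (1 + 12.589 + 0.079433) = 1/13.669 = 0.07316
[CO3²⁻] = α₂ × DIC = 0.07316 × 1.75 = 0.1280 mmol/kg
Ksp = 10^(−6.23) = 5.888×10^-7
Ω = [Ca²⁺][CO3²⁻]/Ksp = (10.5×10^-3)(1.280×10^-4) / 5.888×10^-7 = 2.28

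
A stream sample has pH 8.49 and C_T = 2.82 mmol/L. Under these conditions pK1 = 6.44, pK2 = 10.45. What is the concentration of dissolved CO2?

α₀ = 1 / (1 + K1/[H⁺] + K1K2/[H⁺]²) = 1 / (1 + 10^+2.05 + 10^+0.09)
   = 1 / (1 + 112.20 + 1.2303) = 1/114.43 = 0.008739
[CO2*] = α₀ × DIC = 0.008739 × 2.82 = 0.0246 mmol/L

[CO2*] = 0.0246 mmol/L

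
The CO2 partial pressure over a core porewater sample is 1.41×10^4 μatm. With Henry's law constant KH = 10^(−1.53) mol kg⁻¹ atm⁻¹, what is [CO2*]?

[CO2*] = 416 μmol/kg

KH = 10^(−1.53) = 2.951×10^-2 mol kg⁻¹ atm⁻¹
[CO2*] = KH · pCO2 = 2.951×10^-2 × 1.41×10^4×10^-6 atm = 4.16×10^-4 mol/kg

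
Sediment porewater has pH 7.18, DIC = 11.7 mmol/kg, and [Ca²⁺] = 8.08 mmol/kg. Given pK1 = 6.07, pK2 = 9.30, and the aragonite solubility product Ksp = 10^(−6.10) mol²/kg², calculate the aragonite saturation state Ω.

Ω = 0.832

α₂ = 1 / (1 + [H⁺]/K2 + [H⁺]²/(K1K2)) = 1 / (1 + 10^+2.12 + 10^+1.01)
   = 1 / (1 + 131.83 + 10.233) = 1/143.06 = 0.006990
[CO3²⁻] = α₂ × DIC = 0.006990 × 11.7 = 0.08178 mmol/kg
Ksp = 10^(−6.10) = 7.943×10^-7
Ω = [Ca²⁺][CO3²⁻]/Ksp = (8.08×10^-3)(8.178×10^-5) / 7.943×10^-7 = 0.832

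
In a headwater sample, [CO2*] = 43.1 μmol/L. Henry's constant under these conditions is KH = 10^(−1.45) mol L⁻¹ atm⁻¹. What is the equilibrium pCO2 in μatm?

KH = 10^(−1.45) = 3.548×10^-2 mol L⁻¹ atm⁻¹
pCO2 = [CO2*]/KH = 43.1×10^-6 / 3.548×10^-2 = 1.21×10^-3 atm = 1210 μatm

pCO2 = 1210 μatm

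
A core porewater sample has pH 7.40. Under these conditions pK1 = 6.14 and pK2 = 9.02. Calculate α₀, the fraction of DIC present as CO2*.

α₀ = 0.0509

α₀ = 1 / (1 + K1/[H⁺] + K1K2/[H⁺]²) = 1 / (1 + 10^+1.26 + 10^-0.36)
   = 1 / (1 + 18.197 + 0.43652) = 1/19.634 = 0.05093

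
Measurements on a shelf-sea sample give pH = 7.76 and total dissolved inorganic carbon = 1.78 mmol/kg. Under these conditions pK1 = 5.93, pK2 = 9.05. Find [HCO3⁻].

α₁ = 1 / (1 + [H⁺]/K1 + K2/[H⁺]) = 1 / (1 + 10^-1.83 + 10^-1.29)
   = 1 / (1 + 0.014791 + 0.051286) = 1/1.0661 = 0.9380
[HCO3⁻] = α₁ × DIC = 0.9380 × 1.78 = 1.67 mmol/kg

[HCO3⁻] = 1.67 mmol/kg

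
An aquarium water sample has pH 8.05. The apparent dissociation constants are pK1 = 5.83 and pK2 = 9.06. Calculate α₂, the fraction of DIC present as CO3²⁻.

α₂ = 1 / (1 + [H⁺]/K2 + [H⁺]²/(K1K2)) = 1 / (1 + 10^+1.01 + 10^-1.21)
   = 1 / (1 + 10.233 + 0.061660) = 1/11.295 = 0.08854

α₂ = 0.0885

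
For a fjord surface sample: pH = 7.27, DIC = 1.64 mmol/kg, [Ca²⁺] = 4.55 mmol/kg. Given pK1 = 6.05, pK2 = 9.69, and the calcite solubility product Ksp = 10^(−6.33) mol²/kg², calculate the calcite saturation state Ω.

α₂ = 1 / (1 + [H⁺]/K2 + [H⁺]²/(K1K2)) = 1 / (1 + 10^+2.42 + 10^+1.20)
   = 1 / (1 + 263.03 + 15.849) = 1/279.88 = 0.003573
[CO3²⁻] = α₂ × DIC = 0.003573 × 1.64 = 0.005860 mmol/kg = 5.860 μmol/kg
Ksp = 10^(−6.33) = 4.677×10^-7
Ω = [Ca²⁺][CO3²⁻]/Ksp = (4.55×10^-3)(5.860×10^-6) / 4.677×10^-7 = 0.0570

Ω = 0.0570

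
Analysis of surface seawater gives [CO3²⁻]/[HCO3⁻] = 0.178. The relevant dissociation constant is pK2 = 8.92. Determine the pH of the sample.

pH = 8.17

From K2 = [H⁺][CO3²⁻]/[HCO3⁻]:  pH = pK2 + log₁₀([CO3²⁻]/[HCO3⁻])
log₁₀(0.178) = -0.750
pH = 8.92 + (-0.750) = 8.17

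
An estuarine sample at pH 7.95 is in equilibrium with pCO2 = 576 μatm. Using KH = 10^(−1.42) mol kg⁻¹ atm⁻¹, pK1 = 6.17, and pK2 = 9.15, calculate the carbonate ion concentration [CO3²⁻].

[CO3²⁻] = 0.0833 mmol/kg

[CO2*] = KH · pCO2 = 10^(−1.42) × 576×10^-6 = 2.190×10^-5 mol/kg
α₀ = 1/(1 + K1/[H⁺] + K1K2/[H⁺]²) = 1/(1 + 10^+1.78 + 10^+0.58) = 0.01537
DIC = [CO2*]/α₀ = 2.190×10^-5 / 0.01537 = 1.425 mmol/kg
[CO3²⁻] = α₂·DIC; α₂ = 0.05844, so [CO3²⁻] = 0.05844 × 1.425 = 0.0833 mmol/kg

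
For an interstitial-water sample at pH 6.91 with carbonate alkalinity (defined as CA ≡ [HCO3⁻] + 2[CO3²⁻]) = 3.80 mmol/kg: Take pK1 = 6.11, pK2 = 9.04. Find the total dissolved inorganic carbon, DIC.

CA = [HCO3⁻] + 2[CO3²⁻] = (α₁ + 2α₂)·DIC
At pH 6.91: [H⁺]/K1 = 10^-0.80 = 0.15849, K2/[H⁺] = 10^-2.13 = 0.0074131
α₁ = 1/(1 + 0.15849 + 0.0074131) = 1/1.1659 = 0.8577; α₂ = α₁·K2/[H⁺] = 0.006358
α₁ + 2α₂ = 0.8704
DIC = CA / (α₁ + 2α₂) = 3.80 / 0.8704 = 4.37 mmol/kg

DIC = 4.37 mmol/kg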